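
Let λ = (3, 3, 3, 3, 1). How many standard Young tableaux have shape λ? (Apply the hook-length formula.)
# SYT of shape (3, 3, 3, 3, 1) = 2574

Hook-length formula: f^λ = n! / Π hook(c), product over all cells c of the Young diagram. For λ = (3, 3, 3, 3, 1), n = 13 boxes. Hook lengths by row (left-to-right, top-to-bottom): [7, 5, 4]; [6, 4, 3]; [5, 3, 2]; [4, 2, 1]; [1]. Product of hooks = 2419200. So f^λ = 13! / 2419200 = 6227020800 / 2419200 = 2574.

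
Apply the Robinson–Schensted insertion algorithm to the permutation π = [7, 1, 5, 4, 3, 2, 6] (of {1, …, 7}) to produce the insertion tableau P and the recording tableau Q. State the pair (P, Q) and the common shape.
P = [1, 2, 6] / [3] / [4] / [5] / [7];  Q = [1, 3, 7] / [2] / [4] / [5] / [6];  common shape = (3, 1, 1, 1, 1)

Row-insert the values π_1, π_2, … into P one at a time, bumping the leftmost entry strictly greater than the inserted value down to the next row. The recording tableau Q records, in position (i, j), the step at which that cell was added to P.
  Insert 7 (step 1): P = [7];  Q = [1]
  Insert 1 (step 2): P = [1] / [7];  Q = [1] / [2]
  Insert 5 (step 3): P = [1, 5] / [7];  Q = [1, 3] / [2]
  Insert 4 (step 4): P = [1, 4] / [5] / [7];  Q = [1, 3] / [2] / [4]
  Insert 3 (step 5): P = [1, 3] / [4] / [5] / [7];  Q = [1, 3] / [2] / [4] / [5]
  Insert 2 (step 6): P = [1, 2] / [3] / [4] / [5] / [7];  Q = [1, 3] / [2] / [4] / [5] / [6]
  Insert 6 (step 7): P = [1, 2, 6] / [3] / [4] / [5] / [7];  Q = [1, 3, 7] / [2] / [4] / [5] / [6]
Final shape: (3, 1, 1, 1, 1).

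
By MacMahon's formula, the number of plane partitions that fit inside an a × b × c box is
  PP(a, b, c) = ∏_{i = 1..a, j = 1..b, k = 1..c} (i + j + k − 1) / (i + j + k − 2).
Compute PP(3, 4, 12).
PP(3, 4, 12) = 176729280

Evaluate the triple product over i = 1..3, j = 1..4, k = 1..12. The factors are (2/1) · (3/2) · (4/3) · (5/4) · (6/5) · (7/6) · (8/7) · (9/8) · … (144 factors total). The numerators and denominators telescope so the product is an integer; carrying out the multiplication exactly gives PP(3, 4, 12) = 176729280.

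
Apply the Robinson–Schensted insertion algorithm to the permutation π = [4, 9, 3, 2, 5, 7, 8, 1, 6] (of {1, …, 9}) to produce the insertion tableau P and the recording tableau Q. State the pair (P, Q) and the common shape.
P = [1, 5, 6, 8] / [2, 7] / [3, 9] / [4];  Q = [1, 2, 6, 7] / [3, 5] / [4, 9] / [8];  common shape = (4, 2, 2, 1)

Row-insert the values π_1, π_2, … into P one at a time, bumping the leftmost entry strictly greater than the inserted value down to the next row. The recording tableau Q records, in position (i, j), the step at which that cell was added to P.
  Insert 4 (step 1): P = [4];  Q = [1]
  Insert 9 (step 2): P = [4, 9];  Q = [1, 2]
  Insert 3 (step 3): P = [3, 9] / [4];  Q = [1, 2] / [3]
  Insert 2 (step 4): P = [2, 9] / [3] / [4];  Q = [1, 2] / [3] / [4]
  Insert 5 (step 5): P = [2, 5] / [3, 9] / [4];  Q = [1, 2] / [3, 5] / [4]
  Insert 7 (step 6): P = [2, 5, 7] / [3, 9] / [4];  Q = [1, 2, 6] / [3, 5] / [4]
  Insert 8 (step 7): P = [2, 5, 7, 8] / [3, 9] / [4];  Q = [1, 2, 6, 7] / [3, 5] / [4]
  Insert 1 (step 8): P = [1, 5, 7, 8] / [2, 9] / [3] / [4];  Q = [1, 2, 6, 7] / [3, 5] / [4] / [8]
  Insert 6 (step 9): P = [1, 5, 6, 8] / [2, 7] / [3, 9] / [4];  Q = [1, 2, 6, 7] / [3, 5] / [4, 9] / [8]
Final shape: (4, 2, 2, 1).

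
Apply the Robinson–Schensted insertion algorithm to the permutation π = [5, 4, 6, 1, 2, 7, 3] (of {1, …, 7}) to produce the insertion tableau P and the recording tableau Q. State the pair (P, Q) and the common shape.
P = [1, 2, 3] / [4, 6, 7] / [5];  Q = [1, 3, 6] / [2, 5, 7] / [4];  common shape = (3, 3, 1)

Row-insert the values π_1, π_2, … into P one at a time, bumping the leftmost entry strictly greater than the inserted value down to the next row. The recording tableau Q records, in position (i, j), the step at which that cell was added to P.
  Insert 5 (step 1): P = [5];  Q = [1]
  Insert 4 (step 2): P = [4] / [5];  Q = [1] / [2]
  Insert 6 (step 3): P = [4, 6] / [5];  Q = [1, 3] / [2]
  Insert 1 (step 4): P = [1, 6] / [4] / [5];  Q = [1, 3] / [2] / [4]
  Insert 2 (step 5): P = [1, 2] / [4, 6] / [5];  Q = [1, 3] / [2, 5] / [4]
  Insert 7 (step 6): P = [1, 2, 7] / [4, 6] / [5];  Q = [1, 3, 6] / [2, 5] / [4]
  Insert 3 (step 7): P = [1, 2, 3] / [4, 6, 7] / [5];  Q = [1, 3, 6] / [2, 5, 7] / [4]
Final shape: (3, 3, 1).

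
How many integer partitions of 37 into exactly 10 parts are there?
p(37, 10 parts) = 2112

Partitions of n into exactly k parts are in bijection with partitions of n − k into at most k parts (subtract 1 from each part). So p(37, exactly 10) = p(27, parts ≤ 10). Computing via the recurrence p(m, j) = p(m, j−1) + p(m−j, j) gives 2112.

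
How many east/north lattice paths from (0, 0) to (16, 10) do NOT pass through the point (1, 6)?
Number of paths = 5284603

Total paths from (0, 0) to (16, 10): C(26, 16) = 5311735. Paths through (1, 6): (paths (0, 0) → (1, 6)) × (paths (1, 6) → (16, 10)) = C(7, 1) · C(19, 15) = 7 · 3876 = 27132. Avoidance count = 5311735 − 27132 = 5284603.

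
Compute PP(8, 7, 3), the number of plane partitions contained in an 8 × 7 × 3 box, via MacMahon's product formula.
PP(8, 7, 3) = 4971151900

Evaluate the triple product over i = 1..8, j = 1..7, k = 1..3. The factors are (2/1) · (3/2) · (4/3) · (3/2) · (4/3) · (5/4) · (4/3) · (5/4) · … (168 factors total). The numerators and denominators telescope so the product is an integer; carrying out the multiplication exactly gives PP(8, 7, 3) = 4971151900.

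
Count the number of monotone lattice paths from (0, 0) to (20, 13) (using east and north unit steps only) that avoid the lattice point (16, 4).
Number of paths = 569702265

Total paths from (0, 0) to (20, 13): C(33, 20) = 573166440. Paths through (16, 4): (paths (0, 0) → (16, 4)) × (paths (16, 4) → (20, 13)) = C(20, 16) · C(13, 4) = 4845 · 715 = 3464175. Avoidance count = 573166440 − 3464175 = 569702265.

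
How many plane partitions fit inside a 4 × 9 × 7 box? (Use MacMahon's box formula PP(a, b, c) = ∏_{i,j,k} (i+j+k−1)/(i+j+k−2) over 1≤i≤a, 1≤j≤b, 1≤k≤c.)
PP(4, 9, 7) = 10323075958624

Evaluate the triple product over i = 1..4, j = 1..9, k = 1..7. The factors are (2/1) · (3/2) · (4/3) · (5/4) · (6/5) · (7/6) · (8/7) · (3/2) · … (252 factors total). The numerators and denominators telescope so the product is an integer; carrying out the multiplication exactly gives PP(4, 9, 7) = 10323075958624.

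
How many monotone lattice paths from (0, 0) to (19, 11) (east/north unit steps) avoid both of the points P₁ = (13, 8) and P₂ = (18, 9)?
Number of paths = 27136485

Inclusion–exclusion. Total paths: C(30, 19) = 54627300. Through P₁: C(21, 13)·C(9, 6) = 17093160. Through P₂: C(27, 18)·C(3, 1) = 14060475. Since P₁ is strictly southwest of P₂, a monotone path through both must visit P₁ then P₂; paths through both = C(21, 13)·C(6, 5)·C(3, 1) = 3662820. Avoid both = 54627300 − 17093160 − 14060475 + 3662820 = 27136485.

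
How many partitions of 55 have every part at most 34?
p(55, parts ≤ 34) = 448562

Use the recurrence p(n, m) = p(n, m−1) + p(n−m, m): either the largest part is < m (count p(n, m−1)) or the largest part is exactly m (remove one copy of m, count p(n−m, m)). With p(0, ·) = 1 this gives p(55, parts ≤ 34) = 448562. (By conjugating Young diagrams, this also counts partitions of 55 into at most 34 parts.)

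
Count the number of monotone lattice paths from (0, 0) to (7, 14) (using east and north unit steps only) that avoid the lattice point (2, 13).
Number of paths = 115650

Total paths from (0, 0) to (7, 14): C(21, 7) = 116280. Paths through (2, 13): (paths (0, 0) → (2, 13)) × (paths (2, 13) → (7, 14)) = C(15, 2) · C(6, 5) = 105 · 6 = 630. Avoidance count = 116280 − 630 = 115650.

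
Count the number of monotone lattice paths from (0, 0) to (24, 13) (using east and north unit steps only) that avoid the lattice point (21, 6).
Number of paths = 3526946100

Total paths from (0, 0) to (24, 13): C(37, 24) = 3562467300. Paths through (21, 6): (paths (0, 0) → (21, 6)) × (paths (21, 6) → (24, 13)) = C(27, 21) · C(10, 3) = 296010 · 120 = 35521200. Avoidance count = 3562467300 − 35521200 = 3526946100.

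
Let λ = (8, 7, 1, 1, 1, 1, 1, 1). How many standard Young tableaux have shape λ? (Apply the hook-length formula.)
# SYT of shape (8, 7, 1, 1, 1, 1, 1, 1) = 25069968

Hook-length formula: f^λ = n! / Π hook(c), product over all cells c of the Young diagram. For λ = (8, 7, 1, 1, 1, 1, 1, 1), n = 21 boxes. Hook lengths by row (left-to-right, top-to-bottom): [15, 8, 7, 6, 5, 4, 3, 1]; [13, 6, 5, 4, 3, 2, 1]; [6]; [5]; [4]; [3]; [2]; [1]. Product of hooks = 2037934080000. So f^λ = 21! / 2037934080000 = 51090942171709440000 / 2037934080000 = 25069968.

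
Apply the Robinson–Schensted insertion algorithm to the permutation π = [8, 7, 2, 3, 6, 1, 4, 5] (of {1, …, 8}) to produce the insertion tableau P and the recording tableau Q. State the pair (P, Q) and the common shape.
P = [1, 3, 4, 5] / [2, 6] / [7] / [8];  Q = [1, 4, 5, 8] / [2, 7] / [3] / [6];  common shape = (4, 2, 1, 1)

Row-insert the values π_1, π_2, … into P one at a time, bumping the leftmost entry strictly greater than the inserted value down to the next row. The recording tableau Q records, in position (i, j), the step at which that cell was added to P.
  Insert 8 (step 1): P = [8];  Q = [1]
  Insert 7 (step 2): P = [7] / [8];  Q = [1] / [2]
  Insert 2 (step 3): P = [2] / [7] / [8];  Q = [1] / [2] / [3]
  Insert 3 (step 4): P = [2, 3] / [7] / [8];  Q = [1, 4] / [2] / [3]
  Insert 6 (step 5): P = [2, 3, 6] / [7] / [8];  Q = [1, 4, 5] / [2] / [3]
  Insert 1 (step 6): P = [1, 3, 6] / [2] / [7] / [8];  Q = [1, 4, 5] / [2] / [3] / [6]
  Insert 4 (step 7): P = [1, 3, 4] / [2, 6] / [7] / [8];  Q = [1, 4, 5] / [2, 7] / [3] / [6]
  Insert 5 (step 8): P = [1, 3, 4, 5] / [2, 6] / [7] / [8];  Q = [1, 4, 5, 8] / [2, 7] / [3] / [6]
Final shape: (4, 2, 1, 1).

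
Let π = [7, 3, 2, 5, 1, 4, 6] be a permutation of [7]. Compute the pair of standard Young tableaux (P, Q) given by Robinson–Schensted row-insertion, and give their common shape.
P = [1, 4, 6] / [2, 5] / [3] / [7];  Q = [1, 4, 7] / [2, 6] / [3] / [5];  common shape = (3, 2, 1, 1)

Row-insert the values π_1, π_2, … into P one at a time, bumping the leftmost entry strictly greater than the inserted value down to the next row. The recording tableau Q records, in position (i, j), the step at which that cell was added to P.
  Insert 7 (step 1): P = [7];  Q = [1]
  Insert 3 (step 2): P = [3] / [7];  Q = [1] / [2]
  Insert 2 (step 3): P = [2] / [3] / [7];  Q = [1] / [2] / [3]
  Insert 5 (step 4): P = [2, 5] / [3] / [7];  Q = [1, 4] / [2] / [3]
  Insert 1 (step 5): P = [1, 5] / [2] / [3] / [7];  Q = [1, 4] / [2] / [3] / [5]
  Insert 4 (step 6): P = [1, 4] / [2, 5] / [3] / [7];  Q = [1, 4] / [2, 6] / [3] / [5]
  Insert 6 (step 7): P = [1, 4, 6] / [2, 5] / [3] / [7];  Q = [1, 4, 7] / [2, 6] / [3] / [5]
Final shape: (3, 2, 1, 1).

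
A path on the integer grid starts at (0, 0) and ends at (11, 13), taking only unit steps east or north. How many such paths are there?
Number of paths = 2496144

A monotone lattice path from (0, 0) to (11, 13) consists of 11 east steps and 13 north steps in some order, so it is determined by which 11 of the 24 steps are east. The count is C(24, 11) = 2496144.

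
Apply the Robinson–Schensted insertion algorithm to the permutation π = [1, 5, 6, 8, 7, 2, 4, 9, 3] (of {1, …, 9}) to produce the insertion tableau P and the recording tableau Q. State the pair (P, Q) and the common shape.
P = [1, 2, 3, 7, 9] / [4, 6] / [5] / [8];  Q = [1, 2, 3, 4, 8] / [5, 7] / [6] / [9];  common shape = (5, 2, 1, 1)

Row-insert the values π_1, π_2, … into P one at a time, bumping the leftmost entry strictly greater than the inserted value down to the next row. The recording tableau Q records, in position (i, j), the step at which that cell was added to P.
  Insert 1 (step 1): P = [1];  Q = [1]
  Insert 5 (step 2): P = [1, 5];  Q = [1, 2]
  Insert 6 (step 3): P = [1, 5, 6];  Q = [1, 2, 3]
  Insert 8 (step 4): P = [1, 5, 6, 8];  Q = [1, 2, 3, 4]
  Insert 7 (step 5): P = [1, 5, 6, 7] / [8];  Q = [1, 2, 3, 4] / [5]
  Insert 2 (step 6): P = [1, 2, 6, 7] / [5] / [8];  Q = [1, 2, 3, 4] / [5] / [6]
  Insert 4 (step 7): P = [1, 2, 4, 7] / [5, 6] / [8];  Q = [1, 2, 3, 4] / [5, 7] / [6]
  Insert 9 (step 8): P = [1, 2, 4, 7, 9] / [5, 6] / [8];  Q = [1, 2, 3, 4, 8] / [5, 7] / [6]
  Insert 3 (step 9): P = [1, 2, 3, 7, 9] / [4, 6] / [5] / [8];  Q = [1, 2, 3, 4, 8] / [5, 7] / [6] / [9]
Final shape: (5, 2, 1, 1).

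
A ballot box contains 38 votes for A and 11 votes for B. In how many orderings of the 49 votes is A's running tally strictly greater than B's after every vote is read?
Strict-lead orderings = 16054484472

Total orderings of the 49 votes with 38 for A: C(49, 38) = 29135916264. By the Bertrand ballot formula (Cycle Lemma / reflection principle), the number of orderings in which A is strictly ahead of B throughout is (p − q)/(p + q) · C(p + q, p) = (38 − 11)/(38 + 11) · 29135916264 = 16054484472.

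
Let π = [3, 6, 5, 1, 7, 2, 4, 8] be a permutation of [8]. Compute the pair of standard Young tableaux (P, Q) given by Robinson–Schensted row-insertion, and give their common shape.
P = [1, 2, 4, 8] / [3, 5, 7] / [6];  Q = [1, 2, 5, 8] / [3, 6, 7] / [4];  common shape = (4, 3, 1)

Row-insert the values π_1, π_2, … into P one at a time, bumping the leftmost entry strictly greater than the inserted value down to the next row. The recording tableau Q records, in position (i, j), the step at which that cell was added to P.
  Insert 3 (step 1): P = [3];  Q = [1]
  Insert 6 (step 2): P = [3, 6];  Q = [1, 2]
  Insert 5 (step 3): P = [3, 5] / [6];  Q = [1, 2] / [3]
  Insert 1 (step 4): P = [1, 5] / [3] / [6];  Q = [1, 2] / [3] / [4]
  Insert 7 (step 5): P = [1, 5, 7] / [3] / [6];  Q = [1, 2, 5] / [3] / [4]
  Insert 2 (step 6): P = [1, 2, 7] / [3, 5] / [6];  Q = [1, 2, 5] / [3, 6] / [4]
  Insert 4 (step 7): P = [1, 2, 4] / [3, 5, 7] / [6];  Q = [1, 2, 5] / [3, 6, 7] / [4]
  Insert 8 (step 8): P = [1, 2, 4, 8] / [3, 5, 7] / [6];  Q = [1, 2, 5, 8] / [3, 6, 7] / [4]
Final shape: (4, 3, 1).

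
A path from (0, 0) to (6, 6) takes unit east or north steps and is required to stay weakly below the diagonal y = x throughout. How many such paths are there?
Number of paths = 132

By the reflection principle (André's argument), the number of monotone paths to (6, 6) with n ≤ m that never go above y = x is C(12, 6) − C(12, 7) = 924 − 792 = 132.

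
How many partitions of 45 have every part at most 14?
p(45, parts ≤ 14) = 61538

Use the recurrence p(n, m) = p(n, m−1) + p(n−m, m): either the largest part is < m (count p(n, m−1)) or the largest part is exactly m (remove one copy of m, count p(n−m, m)). With p(0, ·) = 1 this gives p(45, parts ≤ 14) = 61538. (By conjugating Young diagrams, this also counts partitions of 45 into at most 14 parts.)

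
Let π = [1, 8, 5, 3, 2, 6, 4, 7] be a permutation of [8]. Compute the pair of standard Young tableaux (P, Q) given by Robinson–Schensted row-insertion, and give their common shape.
P = [1, 2, 4, 7] / [3, 6] / [5] / [8];  Q = [1, 2, 6, 8] / [3, 7] / [4] / [5];  common shape = (4, 2, 1, 1)

Row-insert the values π_1, π_2, … into P one at a time, bumping the leftmost entry strictly greater than the inserted value down to the next row. The recording tableau Q records, in position (i, j), the step at which that cell was added to P.
  Insert 1 (step 1): P = [1];  Q = [1]
  Insert 8 (step 2): P = [1, 8];  Q = [1, 2]
  Insert 5 (step 3): P = [1, 5] / [8];  Q = [1, 2] / [3]
  Insert 3 (step 4): P = [1, 3] / [5] / [8];  Q = [1, 2] / [3] / [4]
  Insert 2 (step 5): P = [1, 2] / [3] / [5] / [8];  Q = [1, 2] / [3] / [4] / [5]
  Insert 6 (step 6): P = [1, 2, 6] / [3] / [5] / [8];  Q = [1, 2, 6] / [3] / [4] / [5]
  Insert 4 (step 7): P = [1, 2, 4] / [3, 6] / [5] / [8];  Q = [1, 2, 6] / [3, 7] / [4] / [5]
  Insert 7 (step 8): P = [1, 2, 4, 7] / [3, 6] / [5] / [8];  Q = [1, 2, 6, 8] / [3, 7] / [4] / [5]
Final shape: (4, 2, 1, 1).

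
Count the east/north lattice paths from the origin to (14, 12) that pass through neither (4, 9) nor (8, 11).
Number of paths = 8999211

Inclusion–exclusion. Total paths: C(26, 14) = 9657700. Through P₁: C(13, 4)·C(13, 10) = 204490. Through P₂: C(19, 8)·C(7, 6) = 529074. Since P₁ is strictly southwest of P₂, a monotone path through both must visit P₁ then P₂; paths through both = C(13, 4)·C(6, 4)·C(7, 6) = 75075. Avoid both = 9657700 − 204490 − 529074 + 75075 = 8999211.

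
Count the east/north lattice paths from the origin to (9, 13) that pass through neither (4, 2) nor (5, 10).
Number of paths = 331520

Inclusion–exclusion. Total paths: C(22, 9) = 497420. Through P₁: C(6, 4)·C(16, 5) = 65520. Through P₂: C(15, 5)·C(7, 4) = 105105. Since P₁ is strictly southwest of P₂, a monotone path through both must visit P₁ then P₂; paths through both = C(6, 4)·C(9, 1)·C(7, 4) = 4725. Avoid both = 497420 − 65520 − 105105 + 4725 = 331520.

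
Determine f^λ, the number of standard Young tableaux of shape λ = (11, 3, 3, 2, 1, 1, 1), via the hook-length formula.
# SYT of shape (11, 3, 3, 2, 1, 1, 1) = 284407200

Hook-length formula: f^λ = n! / Π hook(c), product over all cells c of the Young diagram. For λ = (11, 3, 3, 2, 1, 1, 1), n = 22 boxes. Hook lengths by row (left-to-right, top-to-bottom): [17, 13, 11, 8, 7, 6, 5, 4, 3, 2, 1]; [8, 4, 2]; [7, 3, 1]; [5, 1]; [3]; [2]; [1]. Product of hooks = 3952082534400. So f^λ = 22! / 3952082534400 = 1124000727777607680000 / 3952082534400 = 284407200.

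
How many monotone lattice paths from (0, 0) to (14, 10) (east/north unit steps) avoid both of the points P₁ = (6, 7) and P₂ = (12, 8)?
Number of paths = 994368

Inclusion–exclusion. Total paths: C(24, 14) = 1961256. Through P₁: C(13, 6)·C(11, 8) = 283140. Through P₂: C(20, 12)·C(4, 2) = 755820. Since P₁ is strictly southwest of P₂, a monotone path through both must visit P₁ then P₂; paths through both = C(13, 6)·C(7, 6)·C(4, 2) = 72072. Avoid both = 1961256 − 283140 − 755820 + 72072 = 994368.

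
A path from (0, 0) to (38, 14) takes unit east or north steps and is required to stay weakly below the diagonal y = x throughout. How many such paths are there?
Number of paths = 1133952785000

By the reflection principle (André's argument), the number of monotone paths to (38, 14) with n ≤ m that never go above y = x is C(52, 38) − C(52, 39) = 1768966344600 − 635013559600 = 1133952785000.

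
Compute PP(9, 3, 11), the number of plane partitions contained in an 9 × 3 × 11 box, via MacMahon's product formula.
PP(9, 3, 11) = 44648855844320

Evaluate the triple product over i = 1..9, j = 1..3, k = 1..11. The factors are (2/1) · (3/2) · (4/3) · (5/4) · (6/5) · (7/6) · (8/7) · (9/8) · … (297 factors total). The numerators and denominators telescope so the product is an integer; carrying out the multiplication exactly gives PP(9, 3, 11) = 44648855844320.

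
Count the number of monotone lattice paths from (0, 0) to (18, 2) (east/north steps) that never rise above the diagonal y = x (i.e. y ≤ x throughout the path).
Number of paths = 170

By the reflection principle (André's argument), the number of monotone paths to (18, 2) with n ≤ m that never go above y = x is C(20, 18) − C(20, 19) = 190 − 20 = 170.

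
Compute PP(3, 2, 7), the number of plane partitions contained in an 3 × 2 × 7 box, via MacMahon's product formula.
PP(3, 2, 7) = 4950

Evaluate the triple product over i = 1..3, j = 1..2, k = 1..7. The factors are (2/1) · (3/2) · (4/3) · (5/4) · (6/5) · (7/6) · (8/7) · (3/2) · … (42 factors total). The numerators and denominators telescope so the product is an integer; carrying out the multiplication exactly gives PP(3, 2, 7) = 4950.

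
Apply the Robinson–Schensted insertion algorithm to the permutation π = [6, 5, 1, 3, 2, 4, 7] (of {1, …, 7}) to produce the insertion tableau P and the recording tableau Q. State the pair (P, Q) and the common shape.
P = [1, 2, 4, 7] / [3] / [5] / [6];  Q = [1, 4, 6, 7] / [2] / [3] / [5];  common shape = (4, 1, 1, 1)

Row-insert the values π_1, π_2, … into P one at a time, bumping the leftmost entry strictly greater than the inserted value down to the next row. The recording tableau Q records, in position (i, j), the step at which that cell was added to P.
  Insert 6 (step 1): P = [6];  Q = [1]
  Insert 5 (step 2): P = [5] / [6];  Q = [1] / [2]
  Insert 1 (step 3): P = [1] / [5] / [6];  Q = [1] / [2] / [3]
  Insert 3 (step 4): P = [1, 3] / [5] / [6];  Q = [1, 4] / [2] / [3]
  Insert 2 (step 5): P = [1, 2] / [3] / [5] / [6];  Q = [1, 4] / [2] / [3] / [5]
  Insert 4 (step 6): P = [1, 2, 4] / [3] / [5] / [6];  Q = [1, 4, 6] / [2] / [3] / [5]
  Insert 7 (step 7): P = [1, 2, 4, 7] / [3] / [5] / [6];  Q = [1, 4, 6, 7] / [2] / [3] / [5]
Final shape: (4, 1, 1, 1).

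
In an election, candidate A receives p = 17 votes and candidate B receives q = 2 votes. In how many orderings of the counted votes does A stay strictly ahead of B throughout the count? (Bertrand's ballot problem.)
Strict-lead orderings = 135

Total orderings of the 19 votes with 17 for A: C(19, 17) = 171. By the Bertrand ballot formula (Cycle Lemma / reflection principle), the number of orderings in which A is strictly ahead of B throughout is (p − q)/(p + q) · C(p + q, p) = (17 − 2)/(17 + 2) · 171 = 135.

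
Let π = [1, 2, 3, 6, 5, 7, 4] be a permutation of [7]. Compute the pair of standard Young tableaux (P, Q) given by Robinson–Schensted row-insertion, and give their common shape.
P = [1, 2, 3, 4, 7] / [5] / [6];  Q = [1, 2, 3, 4, 6] / [5] / [7];  common shape = (5, 1, 1)

Row-insert the values π_1, π_2, … into P one at a time, bumping the leftmost entry strictly greater than the inserted value down to the next row. The recording tableau Q records, in position (i, j), the step at which that cell was added to P.
  Insert 1 (step 1): P = [1];  Q = [1]
  Insert 2 (step 2): P = [1, 2];  Q = [1, 2]
  Insert 3 (step 3): P = [1, 2, 3];  Q = [1, 2, 3]
  Insert 6 (step 4): P = [1, 2, 3, 6];  Q = [1, 2, 3, 4]
  Insert 5 (step 5): P = [1, 2, 3, 5] / [6];  Q = [1, 2, 3, 4] / [5]
  Insert 7 (step 6): P = [1, 2, 3, 5, 7] / [6];  Q = [1, 2, 3, 4, 6] / [5]
  Insert 4 (step 7): P = [1, 2, 3, 4, 7] / [5] / [6];  Q = [1, 2, 3, 4, 6] / [5] / [7]
Final shape: (5, 1, 1).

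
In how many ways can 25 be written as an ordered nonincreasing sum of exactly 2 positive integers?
p(25, 2 parts) = 12

Partitions of n into exactly k parts are in bijection with partitions of n − k into at most k parts (subtract 1 from each part). So p(25, exactly 2) = p(23, parts ≤ 2). Computing via the recurrence p(m, j) = p(m, j−1) + p(m−j, j) gives 12.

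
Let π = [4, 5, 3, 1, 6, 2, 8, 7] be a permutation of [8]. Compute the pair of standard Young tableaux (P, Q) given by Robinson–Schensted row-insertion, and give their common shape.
P = [1, 2, 6, 7] / [3, 5, 8] / [4];  Q = [1, 2, 5, 7] / [3, 6, 8] / [4];  common shape = (4, 3, 1)

Row-insert the values π_1, π_2, … into P one at a time, bumping the leftmost entry strictly greater than the inserted value down to the next row. The recording tableau Q records, in position (i, j), the step at which that cell was added to P.
  Insert 4 (step 1): P = [4];  Q = [1]
  Insert 5 (step 2): P = [4, 5];  Q = [1, 2]
  Insert 3 (step 3): P = [3, 5] / [4];  Q = [1, 2] / [3]
  Insert 1 (step 4): P = [1, 5] / [3] / [4];  Q = [1, 2] / [3] / [4]
  Insert 6 (step 5): P = [1, 5, 6] / [3] / [4];  Q = [1, 2, 5] / [3] / [4]
  Insert 2 (step 6): P = [1, 2, 6] / [3, 5] / [4];  Q = [1, 2, 5] / [3, 6] / [4]
  Insert 8 (step 7): P = [1, 2, 6, 8] / [3, 5] / [4];  Q = [1, 2, 5, 7] / [3, 6] / [4]
  Insert 7 (step 8): P = [1, 2, 6, 7] / [3, 5, 8] / [4];  Q = [1, 2, 5, 7] / [3, 6, 8] / [4]
Final shape: (4, 3, 1).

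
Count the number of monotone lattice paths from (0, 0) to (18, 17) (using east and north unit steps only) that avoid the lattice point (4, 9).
Number of paths = 4308932100

Total paths from (0, 0) to (18, 17): C(35, 18) = 4537567650. Paths through (4, 9): (paths (0, 0) → (4, 9)) × (paths (4, 9) → (18, 17)) = C(13, 4) · C(22, 14) = 715 · 319770 = 228635550. Avoidance count = 4537567650 − 228635550 = 4308932100.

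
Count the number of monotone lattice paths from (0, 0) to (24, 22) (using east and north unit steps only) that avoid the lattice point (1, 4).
Number of paths = 6879807910950

Total paths from (0, 0) to (24, 22): C(46, 24) = 7890371113950. Paths through (1, 4): (paths (0, 0) → (1, 4)) × (paths (1, 4) → (24, 22)) = C(5, 1) · C(41, 23) = 5 · 202112640600 = 1010563203000. Avoidance count = 7890371113950 − 1010563203000 = 6879807910950.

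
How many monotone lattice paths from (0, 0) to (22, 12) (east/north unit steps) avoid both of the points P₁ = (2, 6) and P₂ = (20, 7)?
Number of paths = 523270142

Inclusion–exclusion. Total paths: C(34, 22) = 548354040. Through P₁: C(8, 2)·C(26, 20) = 6446440. Through P₂: C(27, 20)·C(7, 2) = 18648630. Since P₁ is strictly southwest of P₂, a monotone path through both must visit P₁ then P₂; paths through both = C(8, 2)·C(19, 18)·C(7, 2) = 11172. Avoid both = 548354040 − 6446440 − 18648630 + 11172 = 523270142.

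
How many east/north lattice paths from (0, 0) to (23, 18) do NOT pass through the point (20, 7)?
Number of paths = 201789397680

Total paths from (0, 0) to (23, 18): C(41, 23) = 202112640600. Paths through (20, 7): (paths (0, 0) → (20, 7)) × (paths (20, 7) → (23, 18)) = C(27, 20) · C(14, 3) = 888030 · 364 = 323242920. Avoidance count = 202112640600 − 323242920 = 201789397680.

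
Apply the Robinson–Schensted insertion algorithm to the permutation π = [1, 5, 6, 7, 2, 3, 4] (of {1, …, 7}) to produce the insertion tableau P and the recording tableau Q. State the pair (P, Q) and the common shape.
P = [1, 2, 3, 4] / [5, 6, 7];  Q = [1, 2, 3, 4] / [5, 6, 7];  common shape = (4, 3)

Row-insert the values π_1, π_2, … into P one at a time, bumping the leftmost entry strictly greater than the inserted value down to the next row. The recording tableau Q records, in position (i, j), the step at which that cell was added to P.
  Insert 1 (step 1): P = [1];  Q = [1]
  Insert 5 (step 2): P = [1, 5];  Q = [1, 2]
  Insert 6 (step 3): P = [1, 5, 6];  Q = [1, 2, 3]
  Insert 7 (step 4): P = [1, 5, 6, 7];  Q = [1, 2, 3, 4]
  Insert 2 (step 5): P = [1, 2, 6, 7] / [5];  Q = [1, 2, 3, 4] / [5]
  Insert 3 (step 6): P = [1, 2, 3, 7] / [5, 6];  Q = [1, 2, 3, 4] / [5, 6]
  Insert 4 (step 7): P = [1, 2, 3, 4] / [5, 6, 7];  Q = [1, 2, 3, 4] / [5, 6, 7]
Final shape: (4, 3).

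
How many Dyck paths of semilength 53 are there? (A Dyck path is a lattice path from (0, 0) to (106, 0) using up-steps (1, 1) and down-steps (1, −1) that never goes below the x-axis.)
C_53 = 116157871455782434250553845880

These Dyck paths are counted by the Catalan number C_n = (1/(n + 1)) · C(2n, n). For n = 53: C_53 = (1/54) · C(106, 53) = 6272525058612251449529907677520/54 = 116157871455782434250553845880.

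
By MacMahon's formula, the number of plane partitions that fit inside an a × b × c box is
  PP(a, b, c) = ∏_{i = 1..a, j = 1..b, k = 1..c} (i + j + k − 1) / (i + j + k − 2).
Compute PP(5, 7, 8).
PP(5, 7, 8) = 201299981193168

Evaluate the triple product over i = 1..5, j = 1..7, k = 1..8. The factors are (2/1) · (3/2) · (4/3) · (5/4) · (6/5) · (7/6) · (8/7) · (9/8) · … (280 factors total). The numerators and denominators telescope so the product is an integer; carrying out the multiplication exactly gives PP(5, 7, 8) = 201299981193168.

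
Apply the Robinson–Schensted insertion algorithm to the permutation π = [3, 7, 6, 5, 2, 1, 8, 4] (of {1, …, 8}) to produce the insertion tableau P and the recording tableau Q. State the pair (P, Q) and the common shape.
P = [1, 4, 8] / [2, 5] / [3] / [6] / [7];  Q = [1, 2, 7] / [3, 8] / [4] / [5] / [6];  common shape = (3, 2, 1, 1, 1)

Row-insert the values π_1, π_2, … into P one at a time, bumping the leftmost entry strictly greater than the inserted value down to the next row. The recording tableau Q records, in position (i, j), the step at which that cell was added to P.
  Insert 3 (step 1): P = [3];  Q = [1]
  Insert 7 (step 2): P = [3, 7];  Q = [1, 2]
  Insert 6 (step 3): P = [3, 6] / [7];  Q = [1, 2] / [3]
  Insert 5 (step 4): P = [3, 5] / [6] / [7];  Q = [1, 2] / [3] / [4]
  Insert 2 (step 5): P = [2, 5] / [3] / [6] / [7];  Q = [1, 2] / [3] / [4] / [5]
  Insert 1 (step 6): P = [1, 5] / [2] / [3] / [6] / [7];  Q = [1, 2] / [3] / [4] / [5] / [6]
  Insert 8 (step 7): P = [1, 5, 8] / [2] / [3] / [6] / [7];  Q = [1, 2, 7] / [3] / [4] / [5] / [6]
  Insert 4 (step 8): P = [1, 4, 8] / [2, 5] / [3] / [6] / [7];  Q = [1, 2, 7] / [3, 8] / [4] / [5] / [6]
Final shape: (3, 2, 1, 1, 1).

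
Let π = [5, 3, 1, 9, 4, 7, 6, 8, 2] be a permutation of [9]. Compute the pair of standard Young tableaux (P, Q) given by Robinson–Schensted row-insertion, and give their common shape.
P = [1, 2, 6, 8] / [3, 4] / [5, 7] / [9];  Q = [1, 4, 6, 8] / [2, 5] / [3, 7] / [9];  common shape = (4, 2, 2, 1)

Row-insert the values π_1, π_2, … into P one at a time, bumping the leftmost entry strictly greater than the inserted value down to the next row. The recording tableau Q records, in position (i, j), the step at which that cell was added to P.
  Insert 5 (step 1): P = [5];  Q = [1]
  Insert 3 (step 2): P = [3] / [5];  Q = [1] / [2]
  Insert 1 (step 3): P = [1] / [3] / [5];  Q = [1] / [2] / [3]
  Insert 9 (step 4): P = [1, 9] / [3] / [5];  Q = [1, 4] / [2] / [3]
  Insert 4 (step 5): P = [1, 4] / [3, 9] / [5];  Q = [1, 4] / [2, 5] / [3]
  Insert 7 (step 6): P = [1, 4, 7] / [3, 9] / [5];  Q = [1, 4, 6] / [2, 5] / [3]
  Insert 6 (step 7): P = [1, 4, 6] / [3, 7] / [5, 9];  Q = [1, 4, 6] / [2, 5] / [3, 7]
  Insert 8 (step 8): P = [1, 4, 6, 8] / [3, 7] / [5, 9];  Q = [1, 4, 6, 8] / [2, 5] / [3, 7]
  Insert 2 (step 9): P = [1, 2, 6, 8] / [3, 4] / [5, 7] / [9];  Q = [1, 4, 6, 8] / [2, 5] / [3, 7] / [9]
Final shape: (4, 2, 2, 1).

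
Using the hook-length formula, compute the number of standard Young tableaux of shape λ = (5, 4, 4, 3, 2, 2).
# SYT of shape (5, 4, 4, 3, 2, 2) = 83140200

Hook-length formula: f^λ = n! / Π hook(c), product over all cells c of the Young diagram. For λ = (5, 4, 4, 3, 2, 2), n = 20 boxes. Hook lengths by row (left-to-right, top-to-bottom): [10, 9, 6, 4, 1]; [8, 7, 4, 2]; [7, 6, 3, 1]; [5, 4, 1]; [3, 2]; [2, 1]. Product of hooks = 29262643200. So f^λ = 20! / 29262643200 = 2432902008176640000 / 29262643200 = 83140200.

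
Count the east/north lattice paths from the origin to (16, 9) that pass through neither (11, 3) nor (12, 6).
Number of paths = 1276027

Inclusion–exclusion. Total paths: C(25, 16) = 2042975. Through P₁: C(14, 11)·C(11, 5) = 168168. Through P₂: C(18, 12)·C(7, 4) = 649740. Since P₁ is strictly southwest of P₂, a monotone path through both must visit P₁ then P₂; paths through both = C(14, 11)·C(4, 1)·C(7, 4) = 50960. Avoid both = 2042975 − 168168 − 649740 + 50960 = 1276027.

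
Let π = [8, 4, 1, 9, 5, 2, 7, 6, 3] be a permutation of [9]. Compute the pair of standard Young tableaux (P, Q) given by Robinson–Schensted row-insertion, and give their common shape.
P = [1, 2, 3] / [4, 5, 6] / [7, 9] / [8];  Q = [1, 4, 7] / [2, 5, 8] / [3, 6] / [9];  common shape = (3, 3, 2, 1)

Row-insert the values π_1, π_2, … into P one at a time, bumping the leftmost entry strictly greater than the inserted value down to the next row. The recording tableau Q records, in position (i, j), the step at which that cell was added to P.
  Insert 8 (step 1): P = [8];  Q = [1]
  Insert 4 (step 2): P = [4] / [8];  Q = [1] / [2]
  Insert 1 (step 3): P = [1] / [4] / [8];  Q = [1] / [2] / [3]
  Insert 9 (step 4): P = [1, 9] / [4] / [8];  Q = [1, 4] / [2] / [3]
  Insert 5 (step 5): P = [1, 5] / [4, 9] / [8];  Q = [1, 4] / [2, 5] / [3]
  Insert 2 (step 6): P = [1, 2] / [4, 5] / [8, 9];  Q = [1, 4] / [2, 5] / [3, 6]
  Insert 7 (step 7): P = [1, 2, 7] / [4, 5] / [8, 9];  Q = [1, 4, 7] / [2, 5] / [3, 6]
  Insert 6 (step 8): P = [1, 2, 6] / [4, 5, 7] / [8, 9];  Q = [1, 4, 7] / [2, 5, 8] / [3, 6]
  Insert 3 (step 9): P = [1, 2, 3] / [4, 5, 6] / [7, 9] / [8];  Q = [1, 4, 7] / [2, 5, 8] / [3, 6] / [9]
Final shape: (3, 3, 2, 1).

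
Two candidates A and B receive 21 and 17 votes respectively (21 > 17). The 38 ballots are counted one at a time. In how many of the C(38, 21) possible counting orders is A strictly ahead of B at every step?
Strict-lead orderings = 3029594040

Total orderings of the 38 votes with 21 for A: C(38, 21) = 28781143380. By the Bertrand ballot formula (Cycle Lemma / reflection principle), the number of orderings in which A is strictly ahead of B throughout is (p − q)/(p + q) · C(p + q, p) = (21 − 17)/(21 + 17) · 28781143380 = 3029594040.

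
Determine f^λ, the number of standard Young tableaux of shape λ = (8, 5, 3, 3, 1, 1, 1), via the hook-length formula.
# SYT of shape (8, 5, 3, 3, 1, 1, 1) = 2731432704

Hook-length formula: f^λ = n! / Π hook(c), product over all cells c of the Young diagram. For λ = (8, 5, 3, 3, 1, 1, 1), n = 22 boxes. Hook lengths by row (left-to-right, top-to-bottom): [14, 10, 9, 6, 5, 3, 2, 1]; [10, 6, 5, 2, 1]; [7, 3, 2]; [6, 2, 1]; [3]; [2]; [1]. Product of hooks = 411505920000. So f^λ = 22! / 411505920000 = 1124000727777607680000 / 411505920000 = 2731432704.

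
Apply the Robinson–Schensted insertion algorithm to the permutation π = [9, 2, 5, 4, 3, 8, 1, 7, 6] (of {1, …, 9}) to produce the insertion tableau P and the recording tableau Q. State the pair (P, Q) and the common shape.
P = [1, 3, 6] / [2, 7] / [4, 8] / [5] / [9];  Q = [1, 3, 6] / [2, 8] / [4, 9] / [5] / [7];  common shape = (3, 2, 2, 1, 1)

Row-insert the values π_1, π_2, … into P one at a time, bumping the leftmost entry strictly greater than the inserted value down to the next row. The recording tableau Q records, in position (i, j), the step at which that cell was added to P.
  Insert 9 (step 1): P = [9];  Q = [1]
  Insert 2 (step 2): P = [2] / [9];  Q = [1] / [2]
  Insert 5 (step 3): P = [2, 5] / [9];  Q = [1, 3] / [2]
  Insert 4 (step 4): P = [2, 4] / [5] / [9];  Q = [1, 3] / [2] / [4]
  Insert 3 (step 5): P = [2, 3] / [4] / [5] / [9];  Q = [1, 3] / [2] / [4] / [5]
  Insert 8 (step 6): P = [2, 3, 8] / [4] / [5] / [9];  Q = [1, 3, 6] / [2] / [4] / [5]
  Insert 1 (step 7): P = [1, 3, 8] / [2] / [4] / [5] / [9];  Q = [1, 3, 6] / [2] / [4] / [5] / [7]
  Insert 7 (step 8): P = [1, 3, 7] / [2, 8] / [4] / [5] / [9];  Q = [1, 3, 6] / [2, 8] / [4] / [5] / [7]
  Insert 6 (step 9): P = [1, 3, 6] / [2, 7] / [4, 8] / [5] / [9];  Q = [1, 3, 6] / [2, 8] / [4, 9] / [5] / [7]
Final shape: (3, 2, 2, 1, 1).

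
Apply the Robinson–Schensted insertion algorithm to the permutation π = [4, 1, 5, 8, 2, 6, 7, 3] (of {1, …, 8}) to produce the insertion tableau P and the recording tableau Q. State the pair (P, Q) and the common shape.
P = [1, 2, 3, 7] / [4, 5, 6] / [8];  Q = [1, 3, 4, 7] / [2, 5, 6] / [8];  common shape = (4, 3, 1)

Row-insert the values π_1, π_2, … into P one at a time, bumping the leftmost entry strictly greater than the inserted value down to the next row. The recording tableau Q records, in position (i, j), the step at which that cell was added to P.
  Insert 4 (step 1): P = [4];  Q = [1]
  Insert 1 (step 2): P = [1] / [4];  Q = [1] / [2]
  Insert 5 (step 3): P = [1, 5] / [4];  Q = [1, 3] / [2]
  Insert 8 (step 4): P = [1, 5, 8] / [4];  Q = [1, 3, 4] / [2]
  Insert 2 (step 5): P = [1, 2, 8] / [4, 5];  Q = [1, 3, 4] / [2, 5]
  Insert 6 (step 6): P = [1, 2, 6] / [4, 5, 8];  Q = [1, 3, 4] / [2, 5, 6]
  Insert 7 (step 7): P = [1, 2, 6, 7] / [4, 5, 8];  Q = [1, 3, 4, 7] / [2, 5, 6]
  Insert 3 (step 8): P = [1, 2, 3, 7] / [4, 5, 6] / [8];  Q = [1, 3, 4, 7] / [2, 5, 6] / [8]
Final shape: (4, 3, 1).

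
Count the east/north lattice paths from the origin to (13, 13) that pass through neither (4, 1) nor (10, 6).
Number of paths = 8247190

Inclusion–exclusion. Total paths: C(26, 13) = 10400600. Through P₁: C(5, 4)·C(21, 9) = 1469650. Through P₂: C(16, 10)·C(10, 3) = 960960. Since P₁ is strictly southwest of P₂, a monotone path through both must visit P₁ then P₂; paths through both = C(5, 4)·C(11, 6)·C(10, 3) = 277200. Avoid both = 10400600 − 1469650 − 960960 + 277200 = 8247190.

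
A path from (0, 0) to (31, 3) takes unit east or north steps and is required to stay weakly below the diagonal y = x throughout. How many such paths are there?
Number of paths = 5423

By the reflection principle (André's argument), the number of monotone paths to (31, 3) with n ≤ m that never go above y = x is C(34, 31) − C(34, 32) = 5984 − 561 = 5423.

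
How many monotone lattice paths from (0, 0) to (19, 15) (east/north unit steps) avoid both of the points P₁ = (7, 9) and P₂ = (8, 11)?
Number of paths = 1587272730

Inclusion–exclusion. Total paths: C(34, 19) = 1855967520. Through P₁: C(16, 7)·C(18, 12) = 212372160. Through P₂: C(19, 8)·C(15, 11) = 103169430. Since P₁ is strictly southwest of P₂, a monotone path through both must visit P₁ then P₂; paths through both = C(16, 7)·C(3, 1)·C(15, 11) = 46846800. Avoid both = 1855967520 − 212372160 − 103169430 + 46846800 = 1587272730.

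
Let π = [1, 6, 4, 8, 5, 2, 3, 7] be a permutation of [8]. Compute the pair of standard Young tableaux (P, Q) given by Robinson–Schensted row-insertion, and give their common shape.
P = [1, 2, 3, 7] / [4, 5] / [6, 8];  Q = [1, 2, 4, 8] / [3, 5] / [6, 7];  common shape = (4, 2, 2)

Row-insert the values π_1, π_2, … into P one at a time, bumping the leftmost entry strictly greater than the inserted value down to the next row. The recording tableau Q records, in position (i, j), the step at which that cell was added to P.
  Insert 1 (step 1): P = [1];  Q = [1]
  Insert 6 (step 2): P = [1, 6];  Q = [1, 2]
  Insert 4 (step 3): P = [1, 4] / [6];  Q = [1, 2] / [3]
  Insert 8 (step 4): P = [1, 4, 8] / [6];  Q = [1, 2, 4] / [3]
  Insert 5 (step 5): P = [1, 4, 5] / [6, 8];  Q = [1, 2, 4] / [3, 5]
  Insert 2 (step 6): P = [1, 2, 5] / [4, 8] / [6];  Q = [1, 2, 4] / [3, 5] / [6]
  Insert 3 (step 7): P = [1, 2, 3] / [4, 5] / [6, 8];  Q = [1, 2, 4] / [3, 5] / [6, 7]
  Insert 7 (step 8): P = [1, 2, 3, 7] / [4, 5] / [6, 8];  Q = [1, 2, 4, 8] / [3, 5] / [6, 7]
Final shape: (4, 2, 2).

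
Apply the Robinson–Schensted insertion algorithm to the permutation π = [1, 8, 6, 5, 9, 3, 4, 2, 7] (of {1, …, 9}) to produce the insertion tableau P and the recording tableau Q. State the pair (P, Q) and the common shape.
P = [1, 2, 4, 7] / [3, 9] / [5] / [6] / [8];  Q = [1, 2, 5, 9] / [3, 7] / [4] / [6] / [8];  common shape = (4, 2, 1, 1, 1)

Row-insert the values π_1, π_2, … into P one at a time, bumping the leftmost entry strictly greater than the inserted value down to the next row. The recording tableau Q records, in position (i, j), the step at which that cell was added to P.
  Insert 1 (step 1): P = [1];  Q = [1]
  Insert 8 (step 2): P = [1, 8];  Q = [1, 2]
  Insert 6 (step 3): P = [1, 6] / [8];  Q = [1, 2] / [3]
  Insert 5 (step 4): P = [1, 5] / [6] / [8];  Q = [1, 2] / [3] / [4]
  Insert 9 (step 5): P = [1, 5, 9] / [6] / [8];  Q = [1, 2, 5] / [3] / [4]
  Insert 3 (step 6): P = [1, 3, 9] / [5] / [6] / [8];  Q = [1, 2, 5] / [3] / [4] / [6]
  Insert 4 (step 7): P = [1, 3, 4] / [5, 9] / [6] / [8];  Q = [1, 2, 5] / [3, 7] / [4] / [6]
  Insert 2 (step 8): P = [1, 2, 4] / [3, 9] / [5] / [6] / [8];  Q = [1, 2, 5] / [3, 7] / [4] / [6] / [8]
  Insert 7 (step 9): P = [1, 2, 4, 7] / [3, 9] / [5] / [6] / [8];  Q = [1, 2, 5, 9] / [3, 7] / [4] / [6] / [8]
Final shape: (4, 2, 1, 1, 1).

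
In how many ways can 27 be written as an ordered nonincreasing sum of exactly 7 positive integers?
p(27, 7 parts) = 364

Partitions of n into exactly k parts are in bijection with partitions of n − k into at most k parts (subtract 1 from each part). So p(27, exactly 7) = p(20, parts ≤ 7). Computing via the recurrence p(m, j) = p(m, j−1) + p(m−j, j) gives 364.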